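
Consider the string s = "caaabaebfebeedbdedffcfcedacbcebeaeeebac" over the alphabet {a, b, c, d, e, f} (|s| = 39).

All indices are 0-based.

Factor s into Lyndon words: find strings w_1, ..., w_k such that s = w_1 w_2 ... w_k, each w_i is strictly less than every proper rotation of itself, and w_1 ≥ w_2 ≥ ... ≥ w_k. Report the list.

["c", "aaabaebfebeedbdedffcfcedacbcebeaeeebac"]

emit factor 1: 'c' (i=0, period=1)
emit factor 2: 'aaabaebfebeedbdedffcfcedacbcebeaeeebac' (i=1, period=38)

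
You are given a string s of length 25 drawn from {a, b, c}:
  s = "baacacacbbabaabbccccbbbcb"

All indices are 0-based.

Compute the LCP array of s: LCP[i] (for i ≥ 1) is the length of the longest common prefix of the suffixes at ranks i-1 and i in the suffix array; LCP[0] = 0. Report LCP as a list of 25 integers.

[0, 2, 1, 2, 1, 4, 2, 0, 1, 3, 2, 1, 2, 2, 3, 1, 2, 0, 3, 1, 2, 3, 1, 2, 3]

rank→(start, suffix):
  0 → (12, 'aabbccccbbbcb')
  1 → (1, 'aacacacbbabaabbccccbbbcb')
  2 → (10, 'abaabbccccbbbcb')
  3 → (13, 'abbccccbbbcb')
  4 → (2, 'acacacbbabaabbccccbbbcb')
  5 → (4, 'acacbbabaabbccccbbbcb')
  6 → (6, 'acbbabaabbccccbbbcb')
  7 → (24, 'b')
  8 → (11, 'baabbccccbbbcb')
  9 → (0, 'baacacacbbabaabbccccbbbcb')
  10 → (9, 'babaabbccccbbbcb')
  11 → (8, 'bbabaabbccccbbbcb')
  12 → (20, 'bbbcb')
  13 → (21, 'bbcb')
  14 → (14, 'bbccccbbbcb')
  15 → (22, 'bcb')
  16 → (15, 'bccccbbbcb')
  17 → (3, 'cacacbbabaabbccccbbbcb')
  18 → (5, 'cacbbabaabbccccbbbcb')
  19 → (23, 'cb')
  20 → (7, 'cbbabaabbccccbbbcb')
  21 → (19, 'cbbbcb')
  22 → (18, 'ccbbbcb')
  23 → (17, 'cccbbbcb')
  24 → (16, 'ccccbbbcb')

SA = [12, 1, 10, 13, 2, 4, 6, 24, 11, 0, 9, 8, 20, 21, 14, 22, 15, 3, 5, 23, 7, 19, 18, 17, 16]
i: (SA[i-1],SA[i]) lcp shared
  1: (12,1) 2 'aa'
  2: (1,10) 1 'a'
  3: (10,13) 2 'ab'
  4: (13,2) 1 'a'
  5: (2,4) 4 'acac'
  6: (4,6) 2 'ac'
  7: (6,24) 0 ''
  8: (24,11) 1 'b'
  9: (11,0) 3 'baa'
  10: (0,9) 2 'ba'
  11: (9,8) 1 'b'
  12: (8,20) 2 'bb'
  13: (20,21) 2 'bb'
  14: (21,14) 3 'bbc'
  15: (14,22) 1 'b'
  16: (22,15) 2 'bc'
  17: (15,3) 0 ''
  18: (3,5) 3 'cac'
  19: (5,23) 1 'c'
  20: (23,7) 2 'cb'
  21: (7,19) 3 'cbb'
  22: (19,18) 1 'c'
  23: (18,17) 2 'cc'
  24: (17,16) 3 'ccc'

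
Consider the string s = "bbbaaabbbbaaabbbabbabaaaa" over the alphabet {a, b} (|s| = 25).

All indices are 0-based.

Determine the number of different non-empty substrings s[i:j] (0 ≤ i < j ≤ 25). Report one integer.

243

rank | idx | suffix
   0 |  24 | a
   1 |  23 | aa
   2 |  22 | aaa
   3 |  21 | aaaa
   4 |  10 | aaabbbabbabaaaa
   5 |   3 | aaabbbbaaabbbabbabaaaa
   6 |  11 | aabbbabbabaaaa
   7 |   4 | aabbbbaaabbbabbabaaaa
   8 |  19 | abaaaa
   9 |  16 | abbabaaaa
  10 |  12 | abbbabbabaaaa
  11 |   5 | abbbbaaabbbabbabaaaa
  12 |  20 | baaaa
  13 |   9 | baaabbbabbabaaaa
  14 |   2 | baaabbbbaaabbbabbabaaaa
  15 |  18 | babaaaa
  16 |  15 | babbabaaaa
  17 |   8 | bbaaabbbabbabaaaa
  18 |   1 | bbaaabbbbaaabbbabbabaaaa
  19 |  17 | bbabaaaa
  20 |  14 | bbabbabaaaa
  21 |   7 | bbbaaabbbabbabaaaa
  22 |   0 | bbbaaabbbbaaabbbabbabaaaa
  23 |  13 | bbbabbabaaaa
  24 |   6 | bbbbaaabbbabbabaaaa

SA = [24, 23, 22, 21, 10, 3, 11, 4, 19, 16, 12, 5, 20, 9, 2, 18, 15, 8, 1, 17, 14, 7, 0, 13, 6]
i: (SA[i-1],SA[i]) lcp shared
  1: (24,23) 1 'a'
  2: (23,22) 2 'aa'
  3: (22,21) 3 'aaa'
  4: (21,10) 3 'aaa'
  5: (10,3) 6 'aaabbb'
  6: (3,11) 2 'aa'
  7: (11,4) 5 'aabbb'
  8: (4,19) 1 'a'
  9: (19,16) 2 'ab'
  10: (16,12) 3 'abb'
  11: (12,5) 4 'abbb'
  12: (5,20) 0 ''
  13: (20,9) 4 'baaa'
  14: (9,2) 7 'baaabbb'
  15: (2,18) 2 'ba'
  16: (18,15) 3 'bab'
  17: (15,8) 1 'b'
  18: (8,1) 8 'bbaaabbb'
  19: (1,17) 3 'bba'
  20: (17,14) 4 'bbab'
  21: (14,7) 2 'bb'
  22: (7,0) 9 'bbbaaabbb'
  23: (0,13) 4 'bbba'
  24: (13,6) 3 'bbb'

n(n+1)/2 = 25·26/2 = 325
Σ LCP = 0 + 1 + 2 + 3 + 3 + 6 + 2 + 5 + 1 + 2 + 3 + 4 + 0 + 4 + 7 + 2 + 3 + 1 + 8 + 3 + 4 + 2 + 9 + 4 + 3 = 82
distinct = 325 − 82 = 243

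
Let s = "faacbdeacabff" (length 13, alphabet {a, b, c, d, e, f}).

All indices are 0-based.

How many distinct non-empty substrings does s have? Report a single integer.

rank | idx | suffix
   0 |   1 | aacbdeacabff
   1 |   9 | abff
   2 |   7 | acabff
   3 |   2 | acbdeacabff
   4 |   4 | bdeacabff
   5 |  10 | bff
   6 |   8 | cabff
   7 |   3 | cbdeacabff
   8 |   5 | deacabff
   9 |   6 | eacabff
  10 |  12 | f
  11 |   0 | faacbdeacabff
  12 |  11 | ff

SA = [1, 9, 7, 2, 4, 10, 8, 3, 5, 6, 12, 0, 11]
i: (SA[i-1],SA[i]) lcp shared
  1: (1,9) 1 'a'
  2: (9,7) 1 'a'
  3: (7,2) 2 'ac'
  4: (2,4) 0 ''
  5: (4,10) 1 'b'
  6: (10,8) 0 ''
  7: (8,3) 1 'c'
  8: (3,5) 0 ''
  9: (5,6) 0 ''
  10: (6,12) 0 ''
  11: (12,0) 1 'f'
  12: (0,11) 1 'f'

n(n+1)/2 = 13·14/2 = 91
Σ LCP = 0 + 1 + 1 + 2 + 0 + 1 + 0 + 1 + 0 + 0 + 0 + 1 + 1 = 8
distinct = 91 − 8 = 83

83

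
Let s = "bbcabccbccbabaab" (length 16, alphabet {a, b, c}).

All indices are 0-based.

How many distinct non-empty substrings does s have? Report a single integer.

113

rank | idx | suffix
   0 |  13 | aab
   1 |  14 | ab
   2 |  11 | abaab
   3 |   3 | abccbccbabaab
   4 |  15 | b
   5 |  12 | baab
   6 |  10 | babaab
   7 |   0 | bbcabccbccbabaab
   8 |   1 | bcabccbccbabaab
   9 |   7 | bccbabaab
  10 |   4 | bccbccbabaab
  11 |   2 | cabccbccbabaab
  12 |   9 | cbabaab
  13 |   6 | cbccbabaab
  14 |   8 | ccbabaab
  15 |   5 | ccbccbabaab

SA = [13, 14, 11, 3, 15, 12, 10, 0, 1, 7, 4, 2, 9, 6, 8, 5]
[i] adj suffixes → lcp
  [1] 13/14 → 1 ('a')
  [2] 14/11 → 2 ('ab')
  [3] 11/3 → 2 ('ab')
  [4] 3/15 → 0 ('')
  [5] 15/12 → 1 ('b')
  [6] 12/10 → 2 ('ba')
  [7] 10/0 → 1 ('b')
  [8] 0/1 → 1 ('b')
  [9] 1/7 → 2 ('bc')
  [10] 7/4 → 4 ('bccb')
  [11] 4/2 → 0 ('')
  [12] 2/9 → 1 ('c')
  [13] 9/6 → 2 ('cb')
  [14] 6/8 → 1 ('c')
  [15] 8/5 → 3 ('ccb')

n(n+1)/2 = 16·17/2 = 136
Σ LCP = 0 + 1 + 2 + 2 + 0 + 1 + 2 + 1 + 1 + 2 + 4 + 0 + 1 + 2 + 1 + 3 = 23
distinct = 136 − 23 = 113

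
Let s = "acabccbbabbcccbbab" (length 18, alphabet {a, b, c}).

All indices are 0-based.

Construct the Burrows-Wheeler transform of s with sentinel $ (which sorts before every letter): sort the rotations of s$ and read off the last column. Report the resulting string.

rank  rotation             last
    0  $acabccbbabbcccbbab  b
    1  ab$acabccbbabbcccbb  b
    2  abbcccbbab$acabccbb  b
    3  abccbbabbcccbbab$ac  c
    4  acabccbbabbcccbbab$  $
    5  b$acabccbbabbcccbba  a
    6  bab$acabccbbabbcccb  b
    7  babbcccbbab$acabccb  b
    8  bbab$acabccbbabbccc  c
    9  bbabbcccbbab$acabcc  c
   10  bbcccbbab$acabccbba  a
   11  bccbbabbcccbbab$aca  a
   12  bcccbbab$acabccbbab  b
   13  cabccbbabbcccbbab$a  a
   14  cbbab$acabccbbabbcc  c
   15  cbbabbcccbbab$acabc  c
   16  ccbbab$acabccbbabbc  c
   17  ccbbabbcccbbab$acab  b
   18  cccbbab$acabccbbabb  b

bbbc$abbccaabacccbb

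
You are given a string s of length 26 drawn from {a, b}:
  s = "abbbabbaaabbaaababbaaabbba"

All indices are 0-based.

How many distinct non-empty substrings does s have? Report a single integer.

256

sorted suffixes:
  #0 SA[0]=25  'a'
  #1 SA[1]=12  'aaababbaaabbba'
  #2 SA[2]=7  'aaabbaaababbaaabbba'
  #3 SA[3]=19  'aaabbba'
  #4 SA[4]=13  'aababbaaabbba'
  #5 SA[5]=8  'aabbaaababbaaabbba'
  #6 SA[6]=20  'aabbba'
  #7 SA[7]=14  'ababbaaabbba'
  #8 SA[8]=9  'abbaaababbaaabbba'
  #9 SA[9]=4  'abbaaabbaaababbaaabbba'
  #10 SA[10]=16  'abbaaabbba'
  #11 SA[11]=21  'abbba'
  #12 SA[12]=0  'abbbabbaaabbaaababbaaabbba'
  #13 SA[13]=24  'ba'
  #14 SA[14]=11  'baaababbaaabbba'
  #15 SA[15]=6  'baaabbaaababbaaabbba'
  #16 SA[16]=18  'baaabbba'
  #17 SA[17]=3  'babbaaabbaaababbaaabbba'
  #18 SA[18]=15  'babbaaabbba'
  #19 SA[19]=23  'bba'
  #20 SA[20]=10  'bbaaababbaaabbba'
  #21 SA[21]=5  'bbaaabbaaababbaaabbba'
  #22 SA[22]=17  'bbaaabbba'
  #23 SA[23]=2  'bbabbaaabbaaababbaaabbba'
  #24 SA[24]=22  'bbba'
  #25 SA[25]=1  'bbbabbaaabbaaababbaaabbba'

SA = [25, 12, 7, 19, 13, 8, 20, 14, 9, 4, 16, 21, 0, 24, 11, 6, 18, 3, 15, 23, 10, 5, 17, 2, 22, 1]
i: (SA[i-1],SA[i]) lcp shared
  1: (25,12) 1 'a'
  2: (12,7) 4 'aaab'
  3: (7,19) 5 'aaabb'
  4: (19,13) 2 'aa'
  5: (13,8) 3 'aab'
  6: (8,20) 4 'aabb'
  7: (20,14) 1 'a'
  8: (14,9) 2 'ab'
  9: (9,4) 7 'abbaaab'
  10: (4,16) 8 'abbaaabb'
  11: (16,21) 3 'abb'
  12: (21,0) 5 'abbba'
  13: (0,24) 0 ''
  14: (24,11) 2 'ba'
  15: (11,6) 5 'baaab'
  16: (6,18) 6 'baaabb'
  17: (18,3) 2 'ba'
  18: (3,15) 9 'babbaaabb'
  19: (15,23) 1 'b'
  20: (23,10) 3 'bba'
  21: (10,5) 6 'bbaaab'
  22: (5,17) 7 'bbaaabb'
  23: (17,2) 3 'bba'
  24: (2,22) 2 'bb'
  25: (22,1) 4 'bbba'

n(n+1)/2 = 26·27/2 = 351
Σ LCP = 0 + 1 + 4 + 5 + 2 + 3 + 4 + 1 + 2 + 7 + 8 + 3 + 5 + 0 + 2 + 5 + 6 + 2 + 9 + 1 + 3 + 6 + 7 + 3 + 2 + 4 = 95
distinct = 351 − 95 = 256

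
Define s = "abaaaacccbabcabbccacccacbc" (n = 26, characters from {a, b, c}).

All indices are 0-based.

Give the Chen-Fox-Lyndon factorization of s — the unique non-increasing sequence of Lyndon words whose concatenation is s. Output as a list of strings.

["ab", "aaaacccbabcabbccacccacbc"]

emit factor 1: 'ab' (i=0, period=2)
emit factor 2: 'aaaacccbabcabbccacccacbc' (i=2, period=24)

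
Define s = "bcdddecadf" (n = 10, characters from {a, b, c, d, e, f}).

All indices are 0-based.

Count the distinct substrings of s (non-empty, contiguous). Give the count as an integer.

sorted suffixes:
  #0 SA[0]=7  'adf'
  #1 SA[1]=0  'bcdddecadf'
  #2 SA[2]=6  'cadf'
  #3 SA[3]=1  'cdddecadf'
  #4 SA[4]=2  'dddecadf'
  #5 SA[5]=3  'ddecadf'
  #6 SA[6]=4  'decadf'
  #7 SA[7]=8  'df'
  #8 SA[8]=5  'ecadf'
  #9 SA[9]=9  'f'

SA = [7, 0, 6, 1, 2, 3, 4, 8, 5, 9]
[i] adj suffixes → lcp
  [1] 7/0 → 0 ('')
  [2] 0/6 → 0 ('')
  [3] 6/1 → 1 ('c')
  [4] 1/2 → 0 ('')
  [5] 2/3 → 2 ('dd')
  [6] 3/4 → 1 ('d')
  [7] 4/8 → 1 ('d')
  [8] 8/5 → 0 ('')
  [9] 5/9 → 0 ('')

n(n+1)/2 = 10·11/2 = 55
Σ LCP = 0 + 0 + 0 + 1 + 0 + 2 + 1 + 1 + 0 + 0 = 5
distinct = 55 − 5 = 50

50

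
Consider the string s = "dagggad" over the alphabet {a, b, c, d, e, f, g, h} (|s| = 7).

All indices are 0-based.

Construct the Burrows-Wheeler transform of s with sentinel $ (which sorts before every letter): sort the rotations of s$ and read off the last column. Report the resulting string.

rank  rotation  last
    0  $dagggad  d
    1  ad$daggg  g
    2  agggad$d  d
    3  d$daggga  a
    4  dagggad$  $
    5  gad$dagg  g
    6  ggad$dag  g
    7  gggad$da  a

dgda$gga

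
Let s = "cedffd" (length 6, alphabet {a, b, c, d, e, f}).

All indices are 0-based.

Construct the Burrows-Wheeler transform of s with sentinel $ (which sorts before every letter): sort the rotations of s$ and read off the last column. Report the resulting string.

rank  rotation last
    0  $cedffd  d
    1  cedffd$  $
    2  d$cedff  f
    3  dffd$ce  e
    4  edffd$c  c
    5  fd$cedf  f
    6  ffd$ced  d

d$fecfd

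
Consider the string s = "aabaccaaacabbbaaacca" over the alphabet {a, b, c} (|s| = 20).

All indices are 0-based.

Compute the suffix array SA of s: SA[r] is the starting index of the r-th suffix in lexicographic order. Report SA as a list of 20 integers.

[19, 6, 14, 0, 7, 15, 1, 10, 8, 16, 3, 13, 2, 12, 11, 18, 5, 9, 17, 4]

rank | idx | suffix
   0 |  19 | a
   1 |   6 | aaacabbbaaacca
   2 |  14 | aaacca
   3 |   0 | aabaccaaacabbbaaacca
   4 |   7 | aacabbbaaacca
   5 |  15 | aacca
   6 |   1 | abaccaaacabbbaaacca
   7 |  10 | abbbaaacca
   8 |   8 | acabbbaaacca
   9 |  16 | acca
  10 |   3 | accaaacabbbaaacca
  11 |  13 | baaacca
  12 |   2 | baccaaacabbbaaacca
  13 |  12 | bbaaacca
  14 |  11 | bbbaaacca
  15 |  18 | ca
  16 |   5 | caaacabbbaaacca
  17 |   9 | cabbbaaacca
  18 |  17 | cca
  19 |   4 | ccaaacabbbaaacca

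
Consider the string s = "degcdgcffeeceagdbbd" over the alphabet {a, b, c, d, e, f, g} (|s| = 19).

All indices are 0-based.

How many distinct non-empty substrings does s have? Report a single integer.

rank→(start, suffix):
  0 → (13, 'agdbbd')
  1 → (16, 'bbd')
  2 → (17, 'bd')
  3 → (3, 'cdgcffeeceagdbbd')
  4 → (11, 'ceagdbbd')
  5 → (6, 'cffeeceagdbbd')
  6 → (18, 'd')
  7 → (15, 'dbbd')
  8 → (0, 'degcdgcffeeceagdbbd')
  9 → (4, 'dgcffeeceagdbbd')
  10 → (12, 'eagdbbd')
  11 → (10, 'eceagdbbd')
  12 → (9, 'eeceagdbbd')
  13 → (1, 'egcdgcffeeceagdbbd')
  14 → (8, 'feeceagdbbd')
  15 → (7, 'ffeeceagdbbd')
  16 → (2, 'gcdgcffeeceagdbbd')
  17 → (5, 'gcffeeceagdbbd')
  18 → (14, 'gdbbd')

SA = [13, 16, 17, 3, 11, 6, 18, 15, 0, 4, 12, 10, 9, 1, 8, 7, 2, 5, 14]
[i] adj suffixes → lcp
  [1] 13/16 → 0 ('')
  [2] 16/17 → 1 ('b')
  [3] 17/3 → 0 ('')
  [4] 3/11 → 1 ('c')
  [5] 11/6 → 1 ('c')
  [6] 6/18 → 0 ('')
  [7] 18/15 → 1 ('d')
  [8] 15/0 → 1 ('d')
  [9] 0/4 → 1 ('d')
  [10] 4/12 → 0 ('')
  [11] 12/10 → 1 ('e')
  [12] 10/9 → 1 ('e')
  [13] 9/1 → 1 ('e')
  [14] 1/8 → 0 ('')
  [15] 8/7 → 1 ('f')
  [16] 7/2 → 0 ('')
  [17] 2/5 → 2 ('gc')
  [18] 5/14 → 1 ('g')

n(n+1)/2 = 19·20/2 = 190
Σ LCP = 0 + 0 + 1 + 0 + 1 + 1 + 0 + 1 + 1 + 1 + 0 + 1 + 1 + 1 + 0 + 1 + 0 + 2 + 1 = 13
distinct = 190 − 13 = 177

177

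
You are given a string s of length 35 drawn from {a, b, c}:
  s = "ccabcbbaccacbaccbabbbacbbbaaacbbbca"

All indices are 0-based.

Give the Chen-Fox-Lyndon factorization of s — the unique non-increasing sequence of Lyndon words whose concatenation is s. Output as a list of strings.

["c", "c", "abcbbaccacbaccb", "abbbacbbb", "aaacbbbc", "a"]

emit factor 1: 'c' (i=0, period=1)
emit factor 2: 'c' (i=1, period=1)
emit factor 3: 'abcbbaccacbaccb' (i=2, period=15)
emit factor 4: 'abbbacbbb' (i=17, period=9)
emit factor 5: 'aaacbbbc' (i=26, period=8)
emit factor 6: 'a' (i=34, period=1)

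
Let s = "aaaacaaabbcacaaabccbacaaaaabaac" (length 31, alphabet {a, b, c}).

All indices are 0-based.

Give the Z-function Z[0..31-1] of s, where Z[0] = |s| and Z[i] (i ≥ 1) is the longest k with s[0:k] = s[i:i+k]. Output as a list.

Z[0]=31
i=1: outside box; Z[1]=3 scan→box=[1,4)
i=2: min(r-i=2, Z[1]=3)=2; Z[2]=2
i=3: min(r-i=1, Z[2]=2)=1; Z[3]=1
i=4: outside box; Z[4]=0
i=5: outside box; Z[5]=3 scan→box=[5,8)
i=6: min(r-i=2, Z[1]=3)=2; Z[6]=2
i=7: min(r-i=1, Z[2]=2)=1; Z[7]=1
i=8: outside box; Z[8]=0
i=9: outside box; Z[9]=0
i=10: outside box; Z[10]=0
i=11: outside box; Z[11]=1 scan→box=[11,12)
i=12: outside box; Z[12]=0
i=13: outside box; Z[13]=3 scan→box=[13,16)
i=14: min(r-i=2, Z[1]=3)=2; Z[14]=2
i=15: min(r-i=1, Z[2]=2)=1; Z[15]=1
i=16: outside box; Z[16]=0
i=17: outside box; Z[17]=0
i=18: outside box; Z[18]=0
i=19: outside box; Z[19]=0
i=20: outside box; Z[20]=1 scan→box=[20,21)
i=21: outside box; Z[21]=0
i=22: outside box; Z[22]=4 scan→box=[22,26)
i=23: min(r-i=3, Z[1]=3)=3; Z[23]=4 scan→box=[23,27)
i=24: min(r-i=3, Z[1]=3)=3; Z[24]=3
i=25: min(r-i=2, Z[2]=2)=2; Z[25]=2
i=26: min(r-i=1, Z[3]=1)=1; Z[26]=1
i=27: outside box; Z[27]=0
i=28: outside box; Z[28]=2 scan→box=[28,30)
i=29: min(r-i=1, Z[1]=3)=1; Z[29]=1
i=30: outside box; Z[30]=0

[31, 3, 2, 1, 0, 3, 2, 1, 0, 0, 0, 1, 0, 3, 2, 1, 0, 0, 0, 0, 1, 0, 4, 4, 3, 2, 1, 0, 2, 1, 0]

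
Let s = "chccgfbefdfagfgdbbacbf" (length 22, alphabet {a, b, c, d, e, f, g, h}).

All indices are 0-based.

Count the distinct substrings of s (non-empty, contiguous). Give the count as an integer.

sorted suffixes:
  #0 SA[0]=18  'acbf'
  #1 SA[1]=11  'agfgdbbacbf'
  #2 SA[2]=17  'bacbf'
  #3 SA[3]=16  'bbacbf'
  #4 SA[4]=6  'befdfagfgdbbacbf'
  #5 SA[5]=20  'bf'
  #6 SA[6]=19  'cbf'
  #7 SA[7]=2  'ccgfbefdfagfgdbbacbf'
  #8 SA[8]=3  'cgfbefdfagfgdbbacbf'
  #9 SA[9]=0  'chccgfbefdfagfgdbbacbf'
  #10 SA[10]=15  'dbbacbf'
  #11 SA[11]=9  'dfagfgdbbacbf'
  #12 SA[12]=7  'efdfagfgdbbacbf'
  #13 SA[13]=21  'f'
  #14 SA[14]=10  'fagfgdbbacbf'
  #15 SA[15]=5  'fbefdfagfgdbbacbf'
  #16 SA[16]=8  'fdfagfgdbbacbf'
  #17 SA[17]=13  'fgdbbacbf'
  #18 SA[18]=14  'gdbbacbf'
  #19 SA[19]=4  'gfbefdfagfgdbbacbf'
  #20 SA[20]=12  'gfgdbbacbf'
  #21 SA[21]=1  'hccgfbefdfagfgdbbacbf'

SA = [18, 11, 17, 16, 6, 20, 19, 2, 3, 0, 15, 9, 7, 21, 10, 5, 8, 13, 14, 4, 12, 1]
rank  pair      lcp
   1  s[18:],s[11:]  1  'a'
   2  s[11:],s[17:]  0  ''
   3  s[17:],s[16:]  1  'b'
   4  s[16:],s[6:]  1  'b'
   5  s[6:],s[20:]  1  'b'
   6  s[20:],s[19:]  0  ''
   7  s[19:],s[2:]  1  'c'
   8  s[2:],s[3:]  1  'c'
   9  s[3:],s[0:]  1  'c'
  10  s[0:],s[15:]  0  ''
  11  s[15:],s[9:]  1  'd'
  12  s[9:],s[7:]  0  ''
  13  s[7:],s[21:]  0  ''
  14  s[21:],s[10:]  1  'f'
  15  s[10:],s[5:]  1  'f'
  16  s[5:],s[8:]  1  'f'
  17  s[8:],s[13:]  1  'f'
  18  s[13:],s[14:]  0  ''
  19  s[14:],s[4:]  1  'g'
  20  s[4:],s[12:]  2  'gf'
  21  s[12:],s[1:]  0  ''

n(n+1)/2 = 22·23/2 = 253
Σ LCP = 0 + 1 + 0 + 1 + 1 + 1 + 0 + 1 + 1 + 1 + 0 + 1 + 0 + 0 + 1 + 1 + 1 + 1 + 0 + 1 + 2 + 0 = 15
distinct = 253 − 15 = 238

238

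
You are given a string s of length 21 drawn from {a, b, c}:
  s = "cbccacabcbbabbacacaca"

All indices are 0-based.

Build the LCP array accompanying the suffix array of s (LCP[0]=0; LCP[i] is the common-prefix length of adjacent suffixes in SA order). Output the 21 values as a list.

sorted suffixes:
  #0 SA[0]=20  'a'
  #1 SA[1]=11  'abbacacaca'
  #2 SA[2]=6  'abcbbabbacacaca'
  #3 SA[3]=18  'aca'
  #4 SA[4]=4  'acabcbbabbacacaca'
  #5 SA[5]=16  'acaca'
  #6 SA[6]=14  'acacaca'
  #7 SA[7]=10  'babbacacaca'
  #8 SA[8]=13  'bacacaca'
  #9 SA[9]=9  'bbabbacacaca'
  #10 SA[10]=12  'bbacacaca'
  #11 SA[11]=7  'bcbbabbacacaca'
  #12 SA[12]=1  'bccacabcbbabbacacaca'
  #13 SA[13]=19  'ca'
  #14 SA[14]=5  'cabcbbabbacacaca'
  #15 SA[15]=17  'caca'
  #16 SA[16]=3  'cacabcbbabbacacaca'
  #17 SA[17]=15  'cacaca'
  #18 SA[18]=8  'cbbabbacacaca'
  #19 SA[19]=0  'cbccacabcbbabbacacaca'
  #20 SA[20]=2  'ccacabcbbabbacacaca'

SA = [20, 11, 6, 18, 4, 16, 14, 10, 13, 9, 12, 7, 1, 19, 5, 17, 3, 15, 8, 0, 2]
rank  pair      lcp
   1  s[20:],s[11:]  1  'a'
   2  s[11:],s[6:]  2  'ab'
   3  s[6:],s[18:]  1  'a'
   4  s[18:],s[4:]  3  'aca'
   5  s[4:],s[16:]  3  'aca'
   6  s[16:],s[14:]  5  'acaca'
   7  s[14:],s[10:]  0  ''
   8  s[10:],s[13:]  2  'ba'
   9  s[13:],s[9:]  1  'b'
  10  s[9:],s[12:]  3  'bba'
  11  s[12:],s[7:]  1  'b'
  12  s[7:],s[1:]  2  'bc'
  13  s[1:],s[19:]  0  ''
  14  s[19:],s[5:]  2  'ca'
  15  s[5:],s[17:]  2  'ca'
  16  s[17:],s[3:]  4  'caca'
  17  s[3:],s[15:]  4  'caca'
  18  s[15:],s[8:]  1  'c'
  19  s[8:],s[0:]  2  'cb'
  20  s[0:],s[2:]  1  'c'

[0, 1, 2, 1, 3, 3, 5, 0, 2, 1, 3, 1, 2, 0, 2, 2, 4, 4, 1, 2, 1]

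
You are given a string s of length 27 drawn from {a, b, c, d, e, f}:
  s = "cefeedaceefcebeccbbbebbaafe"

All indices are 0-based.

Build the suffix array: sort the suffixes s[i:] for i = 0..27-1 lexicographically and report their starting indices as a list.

[23, 6, 24, 22, 21, 17, 18, 19, 13, 16, 15, 11, 7, 0, 5, 26, 20, 12, 14, 4, 3, 8, 9, 1, 10, 25, 2]

sorted suffixes:
  #0 SA[0]=23  'aafe'
  #1 SA[1]=6  'aceefcebeccbbbebbaafe'
  #2 SA[2]=24  'afe'
  #3 SA[3]=22  'baafe'
  #4 SA[4]=21  'bbaafe'
  #5 SA[5]=17  'bbbebbaafe'
  #6 SA[6]=18  'bbebbaafe'
  #7 SA[7]=19  'bebbaafe'
  #8 SA[8]=13  'beccbbbebbaafe'
  #9 SA[9]=16  'cbbbebbaafe'
  #10 SA[10]=15  'ccbbbebbaafe'
  #11 SA[11]=11  'cebeccbbbebbaafe'
  #12 SA[12]=7  'ceefcebeccbbbebbaafe'
  #13 SA[13]=0  'cefeedaceefcebeccbbbebbaafe'
  #14 SA[14]=5  'daceefcebeccbbbebbaafe'
  #15 SA[15]=26  'e'
  #16 SA[16]=20  'ebbaafe'
  #17 SA[17]=12  'ebeccbbbebbaafe'
  #18 SA[18]=14  'eccbbbebbaafe'
  #19 SA[19]=4  'edaceefcebeccbbbebbaafe'
  #20 SA[20]=3  'eedaceefcebeccbbbebbaafe'
  #21 SA[21]=8  'eefcebeccbbbebbaafe'
  #22 SA[22]=9  'efcebeccbbbebbaafe'
  #23 SA[23]=1  'efeedaceefcebeccbbbebbaafe'
  #24 SA[24]=10  'fcebeccbbbebbaafe'
  #25 SA[25]=25  'fe'
  #26 SA[26]=2  'feedaceefcebeccbbbebbaafe'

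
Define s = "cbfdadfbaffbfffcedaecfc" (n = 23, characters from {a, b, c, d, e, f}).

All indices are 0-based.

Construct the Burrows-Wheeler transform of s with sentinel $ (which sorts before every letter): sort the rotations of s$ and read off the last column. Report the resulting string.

rank  rotation                  last
    0  $cbfdadfbaffbfffcedaecfc  c
    1  adfbaffbfffcedaecfc$cbfd  d
    2  aecfc$cbfdadfbaffbfffced  d
    3  affbfffcedaecfc$cbfdadfb  b
    4  baffbfffcedaecfc$cbfdadf  f
    5  bfdadfbaffbfffcedaecfc$c  c
    6  bfffcedaecfc$cbfdadfbaff  f
    7  c$cbfdadfbaffbfffcedaecf  f
    8  cbfdadfbaffbfffcedaecfc$  $
    9  cedaecfc$cbfdadfbaffbfff  f
   10  cfc$cbfdadfbaffbfffcedae  e
   11  dadfbaffbfffcedaecfc$cbf  f
   12  daecfc$cbfdadfbaffbfffce  e
   13  dfbaffbfffcedaecfc$cbfda  a
   14  ecfc$cbfdadfbaffbfffceda  a
   15  edaecfc$cbfdadfbaffbfffc  c
   16  fbaffbfffcedaecfc$cbfdad  d
   17  fbfffcedaecfc$cbfdadfbaf  f
   18  fc$cbfdadfbaffbfffcedaec  c
   19  fcedaecfc$cbfdadfbaffbff  f
   20  fdadfbaffbfffcedaecfc$cb  b
   21  ffbfffcedaecfc$cbfdadfba  a
   22  ffcedaecfc$cbfdadfbaffbf  f
   23  fffcedaecfc$cbfdadfbaffb  b

cddbfcff$fefeaacdfcfbafb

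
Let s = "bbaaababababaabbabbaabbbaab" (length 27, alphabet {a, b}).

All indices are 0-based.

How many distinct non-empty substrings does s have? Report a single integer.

rank→(start, suffix):
  0 → (2, 'aaababababaabbabbaabbbaab')
  1 → (24, 'aab')
  2 → (3, 'aababababaabbabbaabbbaab')
  3 → (12, 'aabbabbaabbbaab')
  4 → (19, 'aabbbaab')
  5 → (25, 'ab')
  6 → (10, 'abaabbabbaabbbaab')
  7 → (8, 'ababaabbabbaabbbaab')
  8 → (6, 'abababaabbabbaabbbaab')
  9 → (4, 'ababababaabbabbaabbbaab')
  10 → (16, 'abbaabbbaab')
  11 → (13, 'abbabbaabbbaab')
  12 → (20, 'abbbaab')
  13 → (26, 'b')
  14 → (1, 'baaababababaabbabbaabbbaab')
  15 → (23, 'baab')
  16 → (11, 'baabbabbaabbbaab')
  17 → (18, 'baabbbaab')
  18 → (9, 'babaabbabbaabbbaab')
  19 → (7, 'bababaabbabbaabbbaab')
  20 → (5, 'babababaabbabbaabbbaab')
  21 → (15, 'babbaabbbaab')
  22 → (0, 'bbaaababababaabbabbaabbbaab')
  23 → (22, 'bbaab')
  24 → (17, 'bbaabbbaab')
  25 → (14, 'bbabbaabbbaab')
  26 → (21, 'bbbaab')

SA = [2, 24, 3, 12, 19, 25, 10, 8, 6, 4, 16, 13, 20, 26, 1, 23, 11, 18, 9, 7, 5, 15, 0, 22, 17, 14, 21]
rank  pair      lcp
   1  s[2:],s[24:]  2  'aa'
   2  s[24:],s[3:]  3  'aab'
   3  s[3:],s[12:]  3  'aab'
   4  s[12:],s[19:]  4  'aabb'
   5  s[19:],s[25:]  1  'a'
   6  s[25:],s[10:]  2  'ab'
   7  s[10:],s[8:]  3  'aba'
   8  s[8:],s[6:]  5  'ababa'
   9  s[6:],s[4:]  7  'abababa'
  10  s[4:],s[16:]  2  'ab'
  11  s[16:],s[13:]  4  'abba'
  12  s[13:],s[20:]  3  'abb'
  13  s[20:],s[26:]  0  ''
  14  s[26:],s[1:]  1  'b'
  15  s[1:],s[23:]  3  'baa'
  16  s[23:],s[11:]  4  'baab'
  17  s[11:],s[18:]  5  'baabb'
  18  s[18:],s[9:]  2  'ba'
  19  s[9:],s[7:]  4  'baba'
  20  s[7:],s[5:]  6  'bababa'
  21  s[5:],s[15:]  3  'bab'
  22  s[15:],s[0:]  1  'b'
  23  s[0:],s[22:]  4  'bbaa'
  24  s[22:],s[17:]  5  'bbaab'
  25  s[17:],s[14:]  3  'bba'
  26  s[14:],s[21:]  2  'bb'

n(n+1)/2 = 27·28/2 = 378
Σ LCP = 0 + 2 + 3 + 3 + 4 + 1 + 2 + 3 + 5 + 7 + 2 + 4 + 3 + 0 + 1 + 3 + 4 + 5 + 2 + 4 + 6 + 3 + 1 + 4 + 5 + 3 + 2 = 82
distinct = 378 − 82 = 296

296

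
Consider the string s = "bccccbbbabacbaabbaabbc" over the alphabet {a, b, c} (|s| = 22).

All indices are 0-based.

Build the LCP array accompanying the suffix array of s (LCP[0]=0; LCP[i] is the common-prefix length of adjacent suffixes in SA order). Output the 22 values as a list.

[0, 4, 1, 2, 3, 1, 0, 5, 2, 2, 1, 3, 2, 2, 1, 2, 0, 1, 2, 1, 2, 3]

sorted suffixes:
  #0 SA[0]=13  'aabbaabbc'
  #1 SA[1]=17  'aabbc'
  #2 SA[2]=8  'abacbaabbaabbc'
  #3 SA[3]=14  'abbaabbc'
  #4 SA[4]=18  'abbc'
  #5 SA[5]=10  'acbaabbaabbc'
  #6 SA[6]=12  'baabbaabbc'
  #7 SA[7]=16  'baabbc'
  #8 SA[8]=7  'babacbaabbaabbc'
  #9 SA[9]=9  'bacbaabbaabbc'
  #10 SA[10]=15  'bbaabbc'
  #11 SA[11]=6  'bbabacbaabbaabbc'
  #12 SA[12]=5  'bbbabacbaabbaabbc'
  #13 SA[13]=19  'bbc'
  #14 SA[14]=20  'bc'
  #15 SA[15]=0  'bccccbbbabacbaabbaabbc'
  #16 SA[16]=21  'c'
  #17 SA[17]=11  'cbaabbaabbc'
  #18 SA[18]=4  'cbbbabacbaabbaabbc'
  #19 SA[19]=3  'ccbbbabacbaabbaabbc'
  #20 SA[20]=2  'cccbbbabacbaabbaabbc'
  #21 SA[21]=1  'ccccbbbabacbaabbaabbc'

SA = [13, 17, 8, 14, 18, 10, 12, 16, 7, 9, 15, 6, 5, 19, 20, 0, 21, 11, 4, 3, 2, 1]
i: (SA[i-1],SA[i]) lcp shared
  1: (13,17) 4 'aabb'
  2: (17,8) 1 'a'
  3: (8,14) 2 'ab'
  4: (14,18) 3 'abb'
  5: (18,10) 1 'a'
  6: (10,12) 0 ''
  7: (12,16) 5 'baabb'
  8: (16,7) 2 'ba'
  9: (7,9) 2 'ba'
  10: (9,15) 1 'b'
  11: (15,6) 3 'bba'
  12: (6,5) 2 'bb'
  13: (5,19) 2 'bb'
  14: (19,20) 1 'b'
  15: (20,0) 2 'bc'
  16: (0,21) 0 ''
  17: (21,11) 1 'c'
  18: (11,4) 2 'cb'
  19: (4,3) 1 'c'
  20: (3,2) 2 'cc'
  21: (2,1) 3 'ccc'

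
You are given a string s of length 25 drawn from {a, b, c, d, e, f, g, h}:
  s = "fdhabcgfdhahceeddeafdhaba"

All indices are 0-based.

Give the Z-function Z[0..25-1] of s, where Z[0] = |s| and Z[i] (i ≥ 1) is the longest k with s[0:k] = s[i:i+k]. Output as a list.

Z[0]=25
i=1: fresh scan; Z[1]=0
i=2: fresh scan; Z[2]=0
i=3: fresh scan; Z[3]=0
i=4: fresh scan; Z[4]=0
i=5: fresh scan; Z[5]=0
i=6: fresh scan; Z[6]=0
i=7: fresh scan; Z[7]=4 scan→box=[7,11)
i=8: min(r-i=3, Z[1]=0)=0; Z[8]=0
i=9: min(r-i=2, Z[2]=0)=0; Z[9]=0
i=10: min(r-i=1, Z[3]=0)=0; Z[10]=0
i=11: fresh scan; Z[11]=0
i=12: fresh scan; Z[12]=0
i=13: fresh scan; Z[13]=0
i=14: fresh scan; Z[14]=0
i=15: fresh scan; Z[15]=0
i=16: fresh scan; Z[16]=0
i=17: fresh scan; Z[17]=0
i=18: fresh scan; Z[18]=0
i=19: fresh scan; Z[19]=5 scan→box=[19,24)
i=20: min(r-i=4, Z[1]=0)=0; Z[20]=0
i=21: min(r-i=3, Z[2]=0)=0; Z[21]=0
i=22: min(r-i=2, Z[3]=0)=0; Z[22]=0
i=23: min(r-i=1, Z[4]=0)=0; Z[23]=0
i=24: fresh scan; Z[24]=0

[25, 0, 0, 0, 0, 0, 0, 4, 0, 0, 0, 0, 0, 0, 0, 0, 0, 0, 0, 5, 0, 0, 0, 0, 0]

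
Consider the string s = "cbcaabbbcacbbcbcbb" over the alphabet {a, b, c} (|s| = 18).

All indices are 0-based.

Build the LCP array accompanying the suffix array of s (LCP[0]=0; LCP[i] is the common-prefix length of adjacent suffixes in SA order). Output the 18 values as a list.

rank→(start, suffix):
  0 → (3, 'aabbbcacbbcbcbb')
  1 → (4, 'abbbcacbbcbcbb')
  2 → (9, 'acbbcbcbb')
  3 → (17, 'b')
  4 → (16, 'bb')
  5 → (5, 'bbbcacbbcbcbb')
  6 → (6, 'bbcacbbcbcbb')
  7 → (11, 'bbcbcbb')
  8 → (1, 'bcaabbbcacbbcbcbb')
  9 → (7, 'bcacbbcbcbb')
  10 → (14, 'bcbb')
  11 → (12, 'bcbcbb')
  12 → (2, 'caabbbcacbbcbcbb')
  13 → (8, 'cacbbcbcbb')
  14 → (15, 'cbb')
  15 → (10, 'cbbcbcbb')
  16 → (0, 'cbcaabbbcacbbcbcbb')
  17 → (13, 'cbcbb')

SA = [3, 4, 9, 17, 16, 5, 6, 11, 1, 7, 14, 12, 2, 8, 15, 10, 0, 13]
i: (SA[i-1],SA[i]) lcp shared
  1: (3,4) 1 'a'
  2: (4,9) 1 'a'
  3: (9,17) 0 ''
  4: (17,16) 1 'b'
  5: (16,5) 2 'bb'
  6: (5,6) 2 'bb'
  7: (6,11) 3 'bbc'
  8: (11,1) 1 'b'
  9: (1,7) 3 'bca'
  10: (7,14) 2 'bc'
  11: (14,12) 3 'bcb'
  12: (12,2) 0 ''
  13: (2,8) 2 'ca'
  14: (8,15) 1 'c'
  15: (15,10) 3 'cbb'
  16: (10,0) 2 'cb'
  17: (0,13) 3 'cbc'

[0, 1, 1, 0, 1, 2, 2, 3, 1, 3, 2, 3, 0, 2, 1, 3, 2, 3]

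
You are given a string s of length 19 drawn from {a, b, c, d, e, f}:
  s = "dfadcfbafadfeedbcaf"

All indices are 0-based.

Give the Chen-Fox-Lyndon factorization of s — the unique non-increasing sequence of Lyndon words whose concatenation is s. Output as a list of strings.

emit factor 1: 'df' (i=0, period=2)
emit factor 2: 'adcfbafadfeedbcaf' (i=2, period=17)

["df", "adcfbafadfeedbcaf"]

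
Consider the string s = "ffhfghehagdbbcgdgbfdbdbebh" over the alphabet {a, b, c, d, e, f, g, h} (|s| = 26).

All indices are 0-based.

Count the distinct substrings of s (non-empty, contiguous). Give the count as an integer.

rank→(start, suffix):
  0 → (8, 'agdbbcgdgbfdbdbebh')
  1 → (11, 'bbcgdgbfdbdbebh')
  2 → (12, 'bcgdgbfdbdbebh')
  3 → (20, 'bdbebh')
  4 → (22, 'bebh')
  5 → (17, 'bfdbdbebh')
  6 → (24, 'bh')
  7 → (13, 'cgdgbfdbdbebh')
  8 → (10, 'dbbcgdgbfdbdbebh')
  9 → (19, 'dbdbebh')
  10 → (21, 'dbebh')
  11 → (15, 'dgbfdbdbebh')
  12 → (23, 'ebh')
  13 → (6, 'ehagdbbcgdgbfdbdbebh')
  14 → (18, 'fdbdbebh')
  15 → (0, 'ffhfghehagdbbcgdgbfdbdbebh')
  16 → (3, 'fghehagdbbcgdgbfdbdbebh')
  17 → (1, 'fhfghehagdbbcgdgbfdbdbebh')
  18 → (16, 'gbfdbdbebh')
  19 → (9, 'gdbbcgdgbfdbdbebh')
  20 → (14, 'gdgbfdbdbebh')
  21 → (4, 'ghehagdbbcgdgbfdbdbebh')
  22 → (25, 'h')
  23 → (7, 'hagdbbcgdgbfdbdbebh')
  24 → (5, 'hehagdbbcgdgbfdbdbebh')
  25 → (2, 'hfghehagdbbcgdgbfdbdbebh')

SA = [8, 11, 12, 20, 22, 17, 24, 13, 10, 19, 21, 15, 23, 6, 18, 0, 3, 1, 16, 9, 14, 4, 25, 7, 5, 2]
[i] adj suffixes → lcp
  [1] 8/11 → 0 ('')
  [2] 11/12 → 1 ('b')
  [3] 12/20 → 1 ('b')
  [4] 20/22 → 1 ('b')
  [5] 22/17 → 1 ('b')
  [6] 17/24 → 1 ('b')
  [7] 24/13 → 0 ('')
  [8] 13/10 → 0 ('')
  [9] 10/19 → 2 ('db')
  [10] 19/21 → 2 ('db')
  [11] 21/15 → 1 ('d')
  [12] 15/23 → 0 ('')
  [13] 23/6 → 1 ('e')
  [14] 6/18 → 0 ('')
  [15] 18/0 → 1 ('f')
  [16] 0/3 → 1 ('f')
  [17] 3/1 → 1 ('f')
  [18] 1/16 → 0 ('')
  [19] 16/9 → 1 ('g')
  [20] 9/14 → 2 ('gd')
  [21] 14/4 → 1 ('g')
  [22] 4/25 → 0 ('')
  [23] 25/7 → 1 ('h')
  [24] 7/5 → 1 ('h')
  [25] 5/2 → 1 ('h')

n(n+1)/2 = 26·27/2 = 351
Σ LCP = 0 + 0 + 1 + 1 + 1 + 1 + 1 + 0 + 0 + 2 + 2 + 1 + 0 + 1 + 0 + 1 + 1 + 1 + 0 + 1 + 2 + 1 + 0 + 1 + 1 + 1 = 21
distinct = 351 − 21 = 330

330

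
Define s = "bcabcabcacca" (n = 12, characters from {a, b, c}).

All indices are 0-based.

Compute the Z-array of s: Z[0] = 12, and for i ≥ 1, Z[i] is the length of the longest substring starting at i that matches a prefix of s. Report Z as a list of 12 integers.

Z[0]=12
i=1: i≥r, start 0; Z[1]=0
i=2: i≥r, start 0; Z[2]=0
i=3: i≥r, start 0; Z[3]=6 extend→box=[3,9)
i=4: min(r-i=5, Z[1]=0)=0; Z[4]=0
i=5: min(r-i=4, Z[2]=0)=0; Z[5]=0
i=6: min(r-i=3, Z[3]=6)=3; Z[6]=3
i=7: min(r-i=2, Z[4]=0)=0; Z[7]=0
i=8: min(r-i=1, Z[5]=0)=0; Z[8]=0
i=9: i≥r, start 0; Z[9]=0
i=10: i≥r, start 0; Z[10]=0
i=11: i≥r, start 0; Z[11]=0

[12, 0, 0, 6, 0, 0, 3, 0, 0, 0, 0, 0]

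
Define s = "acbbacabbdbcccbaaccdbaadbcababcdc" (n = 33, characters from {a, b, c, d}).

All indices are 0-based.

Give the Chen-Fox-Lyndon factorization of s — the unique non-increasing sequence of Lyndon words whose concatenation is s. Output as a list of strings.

emit factor 1: 'acbb' (i=0, period=4)
emit factor 2: 'ac' (i=4, period=2)
emit factor 3: 'abbdbcccb' (i=6, period=9)
emit factor 4: 'aaccdbaadbcababcdc' (i=15, period=18)

["acbb", "ac", "abbdbcccb", "aaccdbaadbcababcdc"]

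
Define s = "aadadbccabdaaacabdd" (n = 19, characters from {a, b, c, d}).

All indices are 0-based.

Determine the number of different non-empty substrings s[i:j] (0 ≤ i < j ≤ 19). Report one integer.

rank→(start, suffix):
  0 → (11, 'aaacabdd')
  1 → (12, 'aacabdd')
  2 → (0, 'aadadbccabdaaacabdd')
  3 → (8, 'abdaaacabdd')
  4 → (15, 'abdd')
  5 → (13, 'acabdd')
  6 → (1, 'adadbccabdaaacabdd')
  7 → (3, 'adbccabdaaacabdd')
  8 → (5, 'bccabdaaacabdd')
  9 → (9, 'bdaaacabdd')
  10 → (16, 'bdd')
  11 → (7, 'cabdaaacabdd')
  12 → (14, 'cabdd')
  13 → (6, 'ccabdaaacabdd')
  14 → (18, 'd')
  15 → (10, 'daaacabdd')
  16 → (2, 'dadbccabdaaacabdd')
  17 → (4, 'dbccabdaaacabdd')
  18 → (17, 'dd')

SA = [11, 12, 0, 8, 15, 13, 1, 3, 5, 9, 16, 7, 14, 6, 18, 10, 2, 4, 17]
i: (SA[i-1],SA[i]) lcp shared
  1: (11,12) 2 'aa'
  2: (12,0) 2 'aa'
  3: (0,8) 1 'a'
  4: (8,15) 3 'abd'
  5: (15,13) 1 'a'
  6: (13,1) 1 'a'
  7: (1,3) 2 'ad'
  8: (3,5) 0 ''
  9: (5,9) 1 'b'
  10: (9,16) 2 'bd'
  11: (16,7) 0 ''
  12: (7,14) 4 'cabd'
  13: (14,6) 1 'c'
  14: (6,18) 0 ''
  15: (18,10) 1 'd'
  16: (10,2) 2 'da'
  17: (2,4) 1 'd'
  18: (4,17) 1 'd'

n(n+1)/2 = 19·20/2 = 190
Σ LCP = 0 + 2 + 2 + 1 + 3 + 1 + 1 + 2 + 0 + 1 + 2 + 0 + 4 + 1 + 0 + 1 + 2 + 1 + 1 = 25
distinct = 190 − 25 = 165

165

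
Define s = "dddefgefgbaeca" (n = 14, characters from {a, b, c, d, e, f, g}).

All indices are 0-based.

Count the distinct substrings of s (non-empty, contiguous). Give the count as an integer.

rank→(start, suffix):
  0 → (13, 'a')
  1 → (10, 'aeca')
  2 → (9, 'baeca')
  3 → (12, 'ca')
  4 → (0, 'dddefgefgbaeca')
  5 → (1, 'ddefgefgbaeca')
  6 → (2, 'defgefgbaeca')
  7 → (11, 'eca')
  8 → (6, 'efgbaeca')
  9 → (3, 'efgefgbaeca')
  10 → (7, 'fgbaeca')
  11 → (4, 'fgefgbaeca')
  12 → (8, 'gbaeca')
  13 → (5, 'gefgbaeca')

SA = [13, 10, 9, 12, 0, 1, 2, 11, 6, 3, 7, 4, 8, 5]
[i] adj suffixes → lcp
  [1] 13/10 → 1 ('a')
  [2] 10/9 → 0 ('')
  [3] 9/12 → 0 ('')
  [4] 12/0 → 0 ('')
  [5] 0/1 → 2 ('dd')
  [6] 1/2 → 1 ('d')
  [7] 2/11 → 0 ('')
  [8] 11/6 → 1 ('e')
  [9] 6/3 → 3 ('efg')
  [10] 3/7 → 0 ('')
  [11] 7/4 → 2 ('fg')
  [12] 4/8 → 0 ('')
  [13] 8/5 → 1 ('g')

n(n+1)/2 = 14·15/2 = 105
Σ LCP = 0 + 1 + 0 + 0 + 0 + 2 + 1 + 0 + 1 + 3 + 0 + 2 + 0 + 1 = 11
distinct = 105 − 11 = 94

94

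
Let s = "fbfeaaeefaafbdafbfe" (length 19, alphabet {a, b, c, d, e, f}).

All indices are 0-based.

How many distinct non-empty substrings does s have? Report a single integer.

166

rank→(start, suffix):
  0 → (4, 'aaeefaafbdafbfe')
  1 → (9, 'aafbdafbfe')
  2 → (5, 'aeefaafbdafbfe')
  3 → (10, 'afbdafbfe')
  4 → (14, 'afbfe')
  5 → (12, 'bdafbfe')
  6 → (16, 'bfe')
  7 → (1, 'bfeaaeefaafbdafbfe')
  8 → (13, 'dafbfe')
  9 → (18, 'e')
  10 → (3, 'eaaeefaafbdafbfe')
  11 → (6, 'eefaafbdafbfe')
  12 → (7, 'efaafbdafbfe')
  13 → (8, 'faafbdafbfe')
  14 → (11, 'fbdafbfe')
  15 → (15, 'fbfe')
  16 → (0, 'fbfeaaeefaafbdafbfe')
  17 → (17, 'fe')
  18 → (2, 'feaaeefaafbdafbfe')

SA = [4, 9, 5, 10, 14, 12, 16, 1, 13, 18, 3, 6, 7, 8, 11, 15, 0, 17, 2]
[i] adj suffixes → lcp
  [1] 4/9 → 2 ('aa')
  [2] 9/5 → 1 ('a')
  [3] 5/10 → 1 ('a')
  [4] 10/14 → 3 ('afb')
  [5] 14/12 → 0 ('')
  [6] 12/16 → 1 ('b')
  [7] 16/1 → 3 ('bfe')
  [8] 1/13 → 0 ('')
  [9] 13/18 → 0 ('')
  [10] 18/3 → 1 ('e')
  [11] 3/6 → 1 ('e')
  [12] 6/7 → 1 ('e')
  [13] 7/8 → 0 ('')
  [14] 8/11 → 1 ('f')
  [15] 11/15 → 2 ('fb')
  [16] 15/0 → 4 ('fbfe')
  [17] 0/17 → 1 ('f')
  [18] 17/2 → 2 ('fe')

n(n+1)/2 = 19·20/2 = 190
Σ LCP = 0 + 2 + 1 + 1 + 3 + 0 + 1 + 3 + 0 + 0 + 1 + 1 + 1 + 0 + 1 + 2 + 4 + 1 + 2 = 24
distinct = 190 − 24 = 166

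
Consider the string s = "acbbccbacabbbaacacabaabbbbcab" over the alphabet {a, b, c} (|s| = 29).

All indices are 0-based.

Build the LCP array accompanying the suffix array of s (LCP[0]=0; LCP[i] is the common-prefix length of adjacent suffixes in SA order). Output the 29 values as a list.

rank→(start, suffix):
  0 → (20, 'aabbbbcab')
  1 → (13, 'aacacabaabbbbcab')
  2 → (27, 'ab')
  3 → (18, 'abaabbbbcab')
  4 → (9, 'abbbaacacabaabbbbcab')
  5 → (21, 'abbbbcab')
  6 → (16, 'acabaabbbbcab')
  7 → (7, 'acabbbaacacabaabbbbcab')
  8 → (14, 'acacabaabbbbcab')
  9 → (0, 'acbbccbacabbbaacacabaabbbbcab')
  10 → (28, 'b')
  11 → (19, 'baabbbbcab')
  12 → (12, 'baacacabaabbbbcab')
  13 → (6, 'bacabbbaacacabaabbbbcab')
  14 → (11, 'bbaacacabaabbbbcab')
  15 → (10, 'bbbaacacabaabbbbcab')
  16 → (22, 'bbbbcab')
  17 → (23, 'bbbcab')
  18 → (24, 'bbcab')
  19 → (2, 'bbccbacabbbaacacabaabbbbcab')
  20 → (25, 'bcab')
  21 → (3, 'bccbacabbbaacacabaabbbbcab')
  22 → (26, 'cab')
  23 → (17, 'cabaabbbbcab')
  24 → (8, 'cabbbaacacabaabbbbcab')
  25 → (15, 'cacabaabbbbcab')
  26 → (5, 'cbacabbbaacacabaabbbbcab')
  27 → (1, 'cbbccbacabbbaacacabaabbbbcab')
  28 → (4, 'ccbacabbbaacacabaabbbbcab')

SA = [20, 13, 27, 18, 9, 21, 16, 7, 14, 0, 28, 19, 12, 6, 11, 10, 22, 23, 24, 2, 25, 3, 26, 17, 8, 15, 5, 1, 4]
rank  pair      lcp
   1  s[20:],s[13:]  2  'aa'
   2  s[13:],s[27:]  1  'a'
   3  s[27:],s[18:]  2  'ab'
   4  s[18:],s[9:]  2  'ab'
   5  s[9:],s[21:]  4  'abbb'
   6  s[21:],s[16:]  1  'a'
   7  s[16:],s[7:]  4  'acab'
   8  s[7:],s[14:]  3  'aca'
   9  s[14:],s[0:]  2  'ac'
  10  s[0:],s[28:]  0  ''
  11  s[28:],s[19:]  1  'b'
  12  s[19:],s[12:]  3  'baa'
  13  s[12:],s[6:]  2  'ba'
  14  s[6:],s[11:]  1  'b'
  15  s[11:],s[10:]  2  'bb'
  16  s[10:],s[22:]  3  'bbb'
  17  s[22:],s[23:]  3  'bbb'
  18  s[23:],s[24:]  2  'bb'
  19  s[24:],s[2:]  3  'bbc'
  20  s[2:],s[25:]  1  'b'
  21  s[25:],s[3:]  2  'bc'
  22  s[3:],s[26:]  0  ''
  23  s[26:],s[17:]  3  'cab'
  24  s[17:],s[8:]  3  'cab'
  25  s[8:],s[15:]  2  'ca'
  26  s[15:],s[5:]  1  'c'
  27  s[5:],s[1:]  2  'cb'
  28  s[1:],s[4:]  1  'c'

[0, 2, 1, 2, 2, 4, 1, 4, 3, 2, 0, 1, 3, 2, 1, 2, 3, 3, 2, 3, 1, 2, 0, 3, 3, 2, 1, 2, 1]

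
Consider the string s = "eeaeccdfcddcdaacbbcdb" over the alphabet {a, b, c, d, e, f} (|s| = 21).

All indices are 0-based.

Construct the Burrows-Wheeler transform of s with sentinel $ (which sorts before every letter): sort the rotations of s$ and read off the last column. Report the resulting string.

rank  rotation                last
    0  $eeaeccdfcddcdaacbbcdb  b
    1  aacbbcdb$eeaeccdfcddcd  d
    2  acbbcdb$eeaeccdfcddcda  a
    3  aeccdfcddcdaacbbcdb$ee  e
    4  b$eeaeccdfcddcdaacbbcd  d
    5  bbcdb$eeaeccdfcddcdaac  c
    6  bcdb$eeaeccdfcddcdaacb  b
    7  cbbcdb$eeaeccdfcddcdaa  a
    8  ccdfcddcdaacbbcdb$eeae  e
    9  cdaacbbcdb$eeaeccdfcdd  d
   10  cdb$eeaeccdfcddcdaacbb  b
   11  cddcdaacbbcdb$eeaeccdf  f
   12  cdfcddcdaacbbcdb$eeaec  c
   13  daacbbcdb$eeaeccdfcddc  c
   14  db$eeaeccdfcddcdaacbbc  c
   15  dcdaacbbcdb$eeaeccdfcd  d
   16  ddcdaacbbcdb$eeaeccdfc  c
   17  dfcddcdaacbbcdb$eeaecc  c
   18  eaeccdfcddcdaacbbcdb$e  e
   19  eccdfcddcdaacbbcdb$eea  a
   20  eeaeccdfcddcdaacbbcdb$  $
   21  fcddcdaacbbcdb$eeaeccd  d

bdaedcbaedbfcccdccea$d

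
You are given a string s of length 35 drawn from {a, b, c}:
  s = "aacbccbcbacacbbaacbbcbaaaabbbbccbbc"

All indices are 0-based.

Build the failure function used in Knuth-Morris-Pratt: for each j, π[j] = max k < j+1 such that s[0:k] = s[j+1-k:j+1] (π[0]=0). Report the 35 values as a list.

[0, 1, 0, 0, 0, 0, 0, 0, 0, 1, 0, 1, 0, 0, 0, 1, 2, 3, 4, 0, 0, 0, 1, 2, 2, 2, 0, 0, 0, 0, 0, 0, 0, 0, 0]

π[0] = 0
j=1 s[j]='a': π[1]=1 (border 'a')
j=2 s[j]='c': k: 1→0; π[2]=0 (border '')
j=3 s[j]='b': π[3]=0 (border '')
j=4 s[j]='c': π[4]=0 (border '')
j=5 s[j]='c': π[5]=0 (border '')
j=6 s[j]='b': π[6]=0 (border '')
j=7 s[j]='c': π[7]=0 (border '')
j=8 s[j]='b': π[8]=0 (border '')
j=9 s[j]='a': π[9]=1 (border 'a')
j=10 s[j]='c': k: 1→0; π[10]=0 (border '')
j=11 s[j]='a': π[11]=1 (border 'a')
j=12 s[j]='c': k: 1→0; π[12]=0 (border '')
j=13 s[j]='b': π[13]=0 (border '')
j=14 s[j]='b': π[14]=0 (border '')
j=15 s[j]='a': π[15]=1 (border 'a')
j=16 s[j]='a': π[16]=2 (border 'aa')
j=17 s[j]='c': π[17]=3 (border 'aac')
j=18 s[j]='b': π[18]=4 (border 'aacb')
j=19 s[j]='b': k: 4→0; π[19]=0 (border '')
j=20 s[j]='c': π[20]=0 (border '')
j=21 s[j]='b': π[21]=0 (border '')
j=22 s[j]='a': π[22]=1 (border 'a')
j=23 s[j]='a': π[23]=2 (border 'aa')
j=24 s[j]='a': k: 2→1; π[24]=2 (border 'aa')
j=25 s[j]='a': k: 2→1; π[25]=2 (border 'aa')
j=26 s[j]='b': k: 2→1→0; π[26]=0 (border '')
j=27 s[j]='b': π[27]=0 (border '')
j=28 s[j]='b': π[28]=0 (border '')
j=29 s[j]='b': π[29]=0 (border '')
j=30 s[j]='c': π[30]=0 (border '')
j=31 s[j]='c': π[31]=0 (border '')
j=32 s[j]='b': π[32]=0 (border '')
j=33 s[j]='b': π[33]=0 (border '')
j=34 s[j]='c': π[34]=0 (border '')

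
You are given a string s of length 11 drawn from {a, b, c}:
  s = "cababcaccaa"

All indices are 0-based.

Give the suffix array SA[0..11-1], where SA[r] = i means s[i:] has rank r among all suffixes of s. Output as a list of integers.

[10, 9, 1, 3, 6, 2, 4, 8, 0, 5, 7]

sorted suffixes:
  #0 SA[0]=10  'a'
  #1 SA[1]=9  'aa'
  #2 SA[2]=1  'ababcaccaa'
  #3 SA[3]=3  'abcaccaa'
  #4 SA[4]=6  'accaa'
  #5 SA[5]=2  'babcaccaa'
  #6 SA[6]=4  'bcaccaa'
  #7 SA[7]=8  'caa'
  #8 SA[8]=0  'cababcaccaa'
  #9 SA[9]=5  'caccaa'
  #10 SA[10]=7  'ccaa'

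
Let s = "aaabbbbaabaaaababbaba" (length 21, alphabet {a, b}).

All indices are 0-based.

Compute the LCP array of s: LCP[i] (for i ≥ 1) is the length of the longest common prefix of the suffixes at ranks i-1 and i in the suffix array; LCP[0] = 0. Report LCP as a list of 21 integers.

rank | idx | suffix
   0 |  20 | a
   1 |  10 | aaaababbaba
   2 |  11 | aaababbaba
   3 |   0 | aaabbbbaabaaaababbaba
   4 |   7 | aabaaaababbaba
   5 |  12 | aababbaba
   6 |   1 | aabbbbaabaaaababbaba
   7 |  18 | aba
   8 |   8 | abaaaababbaba
   9 |  13 | ababbaba
  10 |  15 | abbaba
  11 |   2 | abbbbaabaaaababbaba
  12 |  19 | ba
  13 |   9 | baaaababbaba
  14 |   6 | baabaaaababbaba
  15 |  17 | baba
  16 |  14 | babbaba
  17 |   5 | bbaabaaaababbaba
  18 |  16 | bbaba
  19 |   4 | bbbaabaaaababbaba
  20 |   3 | bbbbaabaaaababbaba

SA = [20, 10, 11, 0, 7, 12, 1, 18, 8, 13, 15, 2, 19, 9, 6, 17, 14, 5, 16, 4, 3]
rank  pair      lcp
   1  s[20:],s[10:]  1  'a'
   2  s[10:],s[11:]  3  'aaa'
   3  s[11:],s[0:]  4  'aaab'
   4  s[0:],s[7:]  2  'aa'
   5  s[7:],s[12:]  4  'aaba'
   6  s[12:],s[1:]  3  'aab'
   7  s[1:],s[18:]  1  'a'
   8  s[18:],s[8:]  3  'aba'
   9  s[8:],s[13:]  3  'aba'
  10  s[13:],s[15:]  2  'ab'
  11  s[15:],s[2:]  3  'abb'
  12  s[2:],s[19:]  0  ''
  13  s[19:],s[9:]  2  'ba'
  14  s[9:],s[6:]  3  'baa'
  15  s[6:],s[17:]  2  'ba'
  16  s[17:],s[14:]  3  'bab'
  17  s[14:],s[5:]  1  'b'
  18  s[5:],s[16:]  3  'bba'
  19  s[16:],s[4:]  2  'bb'
  20  s[4:],s[3:]  3  'bbb'

[0, 1, 3, 4, 2, 4, 3, 1, 3, 3, 2, 3, 0, 2, 3, 2, 3, 1, 3, 2, 3]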